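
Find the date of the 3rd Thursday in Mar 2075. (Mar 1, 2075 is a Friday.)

Mar 21, 2075

Mar 2075 begins on a Friday, so the first Thursday is Mar 7 (6 days later).
The 3rd Thursday is 2 weeks later: 7 + 14 = 21.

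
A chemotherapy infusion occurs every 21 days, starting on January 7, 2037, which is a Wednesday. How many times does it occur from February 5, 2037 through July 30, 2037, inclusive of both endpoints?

8

Occurrences land 21·i days after January 7, 2037 for i = 0, 1, 2, …
February 5, 2037 is 29 days after the start; 29 ÷ 21 = 1 remainder 8; since the remainder is 8, round up to i = 2. First occurrence in the window: #3 on February 18, 2037 (2×21 = 42 days in).
July 30, 2037 is 204 days after the start; 204 ÷ 21 = 9 remainder 15. Last occurrence in the window: #10 on July 15, 2037.
Occurrences #3 through #10: 8 in total.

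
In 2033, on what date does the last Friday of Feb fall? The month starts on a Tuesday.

Feb 2033 begins on a Tuesday, so the first Friday is Feb 4 (3 days later).
Feb 2033 has 28 days. Adding weeks: 4, 11, 18, 25 — the last one ≤ 28 is the 25th.

Feb 25, 2033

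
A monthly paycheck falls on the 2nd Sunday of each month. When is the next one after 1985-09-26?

September 1985 starts on a Sunday; its first Sunday is the 1st, so the 2nd Sunday is the 8th — 1985-09-08.
That is not after 1985-09-26, so look at October 1985.
October 1985 starts on a Tuesday; its first Sunday is the 6th, so the 2nd Sunday is the 13th — 1985-10-13.

1985-10-13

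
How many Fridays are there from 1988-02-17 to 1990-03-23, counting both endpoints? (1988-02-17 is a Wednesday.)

110

1988-02-17 is a Wednesday; the first Friday on or after it is 1988-02-19 (2 days later).
From 1988-02-19 to 1990-03-23: 316 + 365 + 82 = 763 days (rest of 1988, 1989, to 1990-03-23 in 1990).
763 ÷ 7 = 109 full weeks with remainder 0, so 109 more Fridays after the first → 110.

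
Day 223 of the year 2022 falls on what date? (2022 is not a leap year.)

2022-08-11

January has 31 days (223 − 31 = 192 remain).
February has 28 days (192 − 28 = 164 remain).
March has 31 days (164 − 31 = 133 remain).
April has 30 days (133 − 30 = 103 remain).
May has 31 days (103 − 31 = 72 remain).
June has 30 days (72 − 30 = 42 remain).
July has 31 days (42 − 31 = 11 remain).
11 into August → August 11.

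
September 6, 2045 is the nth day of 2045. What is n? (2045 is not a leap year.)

249

Days in months before September: 31 + 28 + 31 + 30 + 31 + 30 + 31 + 31 = 243.
Plus 6 days into September → day 249.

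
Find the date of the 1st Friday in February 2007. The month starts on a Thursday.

February 2, 2007

February 2007 begins on a Thursday, so the first Friday is February 2 (1 day later).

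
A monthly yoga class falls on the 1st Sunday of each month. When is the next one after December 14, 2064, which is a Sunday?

January 4, 2065

December 2064 starts on a Monday, so its 1st Sunday is December 7, 2064 (6 days in).
That is not after December 14, 2064, so look at January 2065.
January 2065 starts on a Thursday, so its 1st Sunday is January 4, 2065 (3 days in).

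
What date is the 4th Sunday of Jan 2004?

Jan 25, 2004

The first Sunday of Jan 2004 is Jan 4.
The 4th Sunday is 3 weeks later: 4 + 21 = 25.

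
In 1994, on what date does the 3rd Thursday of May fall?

May 19, 1994

May 1994 begins on a Sunday, so the first Thursday is May 5 (4 days later).
The 3rd Thursday is 2 weeks later: 5 + 14 = 19.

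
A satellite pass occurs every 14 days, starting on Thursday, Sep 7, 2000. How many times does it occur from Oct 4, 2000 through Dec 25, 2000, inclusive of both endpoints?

6

Occurrences land 14·i days after Sep 7, 2000 for i = 0, 1, 2, …
Oct 4, 2000 is 27 days after the start; 27 ÷ 14 = 1 remainder 13; since the remainder is 13, round up to i = 2. First occurrence in the window: #3 on Oct 5, 2000 (2×14 = 28 days in).
Dec 25, 2000 is 109 days after the start; 109 ÷ 14 = 7 remainder 11. Last occurrence in the window: #8 on Dec 14, 2000.
Occurrences #3 through #8: 6 in total.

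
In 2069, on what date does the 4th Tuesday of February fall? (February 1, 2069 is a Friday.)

February 2069 begins on a Friday, so the first Tuesday is February 5 (4 days later).
The 4th Tuesday is 3 weeks later: 5 + 21 = 26.

26 February 2069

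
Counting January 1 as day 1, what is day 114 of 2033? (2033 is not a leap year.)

24 April 2033

January has 31 days (114 − 31 = 83 remain).
February has 28 days (83 − 28 = 55 remain).
March has 31 days (55 − 31 = 24 remain).
24 into April → April 24.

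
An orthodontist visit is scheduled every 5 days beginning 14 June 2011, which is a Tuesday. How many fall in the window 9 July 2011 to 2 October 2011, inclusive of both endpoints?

18

Occurrences land 5·i days after 14 June 2011 for i = 0, 1, 2, …
9 July 2011 is 25 days after the start; 25 ÷ 5 = 5 remainder 0. First occurrence in the window: #6 on 9 July 2011 (5×5 = 25 days in).
2 October 2011 is 110 days after the start; 110 ÷ 5 = 22 remainder 0. Last occurrence in the window: #23 on 2 October 2011.
Occurrences #6 through #23: 18 in total.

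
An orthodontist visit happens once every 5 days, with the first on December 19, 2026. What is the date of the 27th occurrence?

The 27th occurrence is 26 intervals after the first: 26 × 5 = 130 days after December 19, 2026.
December has 31 days — 12 days to the end of December leaves 118.
January has 31 days (87 left).
February has 28 days (59 left).
March has 31 days (28 left).
28 days into April → April 28, 2027.

April 28, 2027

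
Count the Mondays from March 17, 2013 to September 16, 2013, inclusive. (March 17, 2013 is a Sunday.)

27

March 17, 2013 is a Sunday; the first Monday on or after it is March 18, 2013 (1 day later).
From March 18, 2013 to September 16, 2013: 13 + 30 + 31 + 30 + 31 + 31 + 16 = 182 days (rest of March, April, May, June, July, August, September).
182 ÷ 7 = 26 full weeks with remainder 0, so 26 more Mondays after the first → 27.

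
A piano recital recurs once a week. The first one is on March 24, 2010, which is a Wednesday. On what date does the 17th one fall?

The 17th occurrence is 16 intervals after the first: 16 × 7 = 112 days after March 24, 2010.
March has 31 days — 7 days to the end of March leaves 105.
April has 30 days (75 left).
May has 31 days (44 left).
June has 30 days (14 left).
14 days into July → July 14, 2010.

July 14, 2010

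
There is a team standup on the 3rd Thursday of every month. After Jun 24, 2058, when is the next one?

Jun 2058 starts on a Saturday; its first Thursday is the 6th, so the 3rd Thursday is the 20th — Jun 20, 2058.
That is not after Jun 24, 2058, so look at Jul 2058.
Jul 2058 starts on a Monday; its first Thursday is the 4th, so the 3rd Thursday is the 18th — Jul 18, 2058.

Jul 18, 2058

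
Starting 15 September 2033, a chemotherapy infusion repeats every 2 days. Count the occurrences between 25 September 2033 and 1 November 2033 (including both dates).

Occurrences land 2·i days after 15 September 2033 for i = 0, 1, 2, …
25 September 2033 is 10 days after the start; 10 ÷ 2 = 5 remainder 0. First occurrence in the window: #6 on 25 September 2033 (5×2 = 10 days in).
1 November 2033 is 47 days after the start; 47 ÷ 2 = 23 remainder 1. Last occurrence in the window: #24 on 31 October 2033.
Occurrences #6 through #24: 19 in total.

19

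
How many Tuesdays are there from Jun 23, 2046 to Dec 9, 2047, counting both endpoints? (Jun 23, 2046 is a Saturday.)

76

Jun 23, 2046 is a Saturday; the first Tuesday on or after it is Jun 26, 2046 (3 days later).
From Jun 26, 2046 to Dec 9, 2047: 188 + 343 = 531 days (rest of 2046, to Dec 9, 2047 in 2047).
531 ÷ 7 = 75 full weeks with remainder 6, so 75 more Tuesdays after the first → 76.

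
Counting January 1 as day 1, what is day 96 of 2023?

6 April 2023

January has 31 days (96 − 31 = 65 remain).
February has 28 days (65 − 28 = 37 remain).
March has 31 days (37 − 31 = 6 remain).
6 into April → April 6.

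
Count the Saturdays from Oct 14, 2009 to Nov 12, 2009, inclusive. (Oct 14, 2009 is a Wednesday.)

4

Oct 14, 2009 is a Wednesday; the first Saturday on or after it is Oct 17, 2009 (3 days later).
From Oct 17, 2009 to Nov 12, 2009: 14 + 12 = 26 days (rest of Oct, Nov).
26 ÷ 7 = 3 full weeks with remainder 5, so 3 more Saturdays after the first → 4.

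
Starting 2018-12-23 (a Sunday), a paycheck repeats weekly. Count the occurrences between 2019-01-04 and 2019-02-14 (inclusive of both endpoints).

Occurrences land 7·i days after 2018-12-23 for i = 0, 1, 2, …
2019-01-04 is 12 days after the start; 12 ÷ 7 = 1 remainder 5; since the remainder is 5, round up to i = 2. First occurrence in the window: #3 on 2019-01-06 (2×7 = 14 days in).
2019-02-14 is 53 days after the start; 53 ÷ 7 = 7 remainder 4. Last occurrence in the window: #8 on 2019-02-10.
Occurrences #3 through #8: 6 in total.

6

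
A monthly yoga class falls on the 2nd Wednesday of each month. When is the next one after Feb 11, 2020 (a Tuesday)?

Feb 12, 2020

Feb 2020 starts on a Saturday; its first Wednesday is the 5th, so the 2nd Wednesday is the 12th — Feb 12, 2020.
Feb 12, 2020 is after Feb 11, 2020, so that is the next one.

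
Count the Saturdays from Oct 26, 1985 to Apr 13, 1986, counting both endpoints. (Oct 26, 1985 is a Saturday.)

Oct 26, 1985 is a Saturday; the first Saturday on or after it is Oct 26, 1985.
From Oct 26, 1985 to Apr 13, 1986: 5 + 30 + 31 + 31 + 28 + 31 + 13 = 169 days (rest of Oct, Nov, Dec, Jan, Feb, Mar, Apr).
169 ÷ 7 = 24 full weeks with remainder 1, so 24 more Saturdays after the first → 25.

25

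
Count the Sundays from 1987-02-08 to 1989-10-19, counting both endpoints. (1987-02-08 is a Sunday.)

141

1987-02-08 is a Sunday; the first Sunday on or after it is 1987-02-08.
From 1987-02-08 to 1989-10-19: 326 + 366 + 292 = 984 days (rest of 1987, 1988, to 1989-10-19 in 1989).
984 ÷ 7 = 140 full weeks with remainder 4, so 140 more Sundays after the first → 141.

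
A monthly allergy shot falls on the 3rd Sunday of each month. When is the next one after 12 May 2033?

May 2033 starts on a Sunday; its first Sunday is the 1st, so the 3rd Sunday is the 15th — 15 May 2033.
15 May 2033 is after 12 May 2033, so that is the next one.

15 May 2033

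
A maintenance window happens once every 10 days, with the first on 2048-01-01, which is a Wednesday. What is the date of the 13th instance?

2048-04-30

The 13th occurrence is 12 intervals after the first: 12 × 10 = 120 days after 2048-01-01.
January has 31 days — 30 days to the end of January leaves 90.
February has 29 days (61 left).
March has 31 days (30 left).
30 days into April → 2048-04-30.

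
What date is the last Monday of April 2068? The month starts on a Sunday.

30 April 2068

April 2068 begins on a Sunday, so the first Monday is April 2 (1 day later).
April 2068 has 30 days. Adding weeks: 2, 9, 16, 23, 30 — the last one ≤ 30 is the 30th.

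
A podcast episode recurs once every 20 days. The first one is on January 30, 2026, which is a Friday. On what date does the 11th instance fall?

August 18, 2026

The 11th occurrence is 10 intervals after the first: 10 × 20 = 200 days after January 30, 2026.
January has 31 days — 1 day to the end of January leaves 199.
February has 28 days (171 left).
March has 31 days (140 left).
April has 30 days (110 left).
May has 31 days (79 left).
June has 30 days (49 left).
July has 31 days (18 left).
18 days into August → August 18, 2026.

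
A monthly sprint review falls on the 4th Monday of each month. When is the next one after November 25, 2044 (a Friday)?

November 2044 starts on a Tuesday; its first Monday is the 7th, so the 4th Monday is the 28th — November 28, 2044.
November 28, 2044 is after November 25, 2044, so that is the next one.

November 28, 2044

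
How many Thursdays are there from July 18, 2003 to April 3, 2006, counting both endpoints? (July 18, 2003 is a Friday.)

141

July 18, 2003 is a Friday; the first Thursday on or after it is July 24, 2003 (6 days later).
From July 24, 2003 to April 3, 2006: 160 + 366 + 365 + 93 = 984 days (rest of 2003, 2004, 2005, to April 3, 2006 in 2006).
984 ÷ 7 = 140 full weeks with remainder 4, so 140 more Thursdays after the first → 141.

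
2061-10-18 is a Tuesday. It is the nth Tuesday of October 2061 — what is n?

Day 18 falls in week ⌈18/7⌉ of the month.
Days 1–7 hold the 1st Tuesday, 8–14 the 2nd, 15–21 the 3rd, 22–28 the 4th, 29–31 the 5th.
18 is in the range for the 3rd.

3rd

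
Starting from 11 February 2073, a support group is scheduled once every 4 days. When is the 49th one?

22 August 2073

The 49th occurrence is 48 intervals after the first: 48 × 4 = 192 days after 11 February 2073.
February has 28 days — 17 days to the end of February leaves 175.
March has 31 days (144 left).
April has 30 days (114 left).
May has 31 days (83 left).
June has 30 days (53 left).
July has 31 days (22 left).
22 days into August → 22 August 2073.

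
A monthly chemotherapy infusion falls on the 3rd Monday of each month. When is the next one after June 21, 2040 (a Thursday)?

July 16, 2040

June 2040 starts on a Friday; its first Monday is the 4th, so the 3rd Monday is the 18th — June 18, 2040.
That is not after June 21, 2040, so look at July 2040.
July 2040 starts on a Sunday; its first Monday is the 2nd, so the 3rd Monday is the 16th — July 16, 2040.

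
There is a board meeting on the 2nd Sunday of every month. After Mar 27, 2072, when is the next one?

Apr 10, 2072

Mar 2072 starts on a Tuesday; its first Sunday is the 6th, so the 2nd Sunday is the 13th — Mar 13, 2072.
That is not after Mar 27, 2072, so look at Apr 2072.
Apr 2072 starts on a Friday; its first Sunday is the 3rd, so the 2nd Sunday is the 10th — Apr 10, 2072.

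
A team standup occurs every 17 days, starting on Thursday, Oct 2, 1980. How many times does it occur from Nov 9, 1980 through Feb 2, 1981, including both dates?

5

Occurrences land 17·i days after Oct 2, 1980 for i = 0, 1, 2, …
Nov 9, 1980 is 38 days after the start; 38 ÷ 17 = 2 remainder 4; since the remainder is 4, round up to i = 3. First occurrence in the window: #4 on Nov 22, 1980 (3×17 = 51 days in).
Feb 2, 1981 is 123 days after the start; 123 ÷ 17 = 7 remainder 4. Last occurrence in the window: #8 on Jan 29, 1981.
Occurrences #4 through #8: 5 in total.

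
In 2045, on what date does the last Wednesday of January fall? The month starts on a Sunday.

January 2045 begins on a Sunday, so the first Wednesday is January 4 (3 days later).
January 2045 has 31 days. Adding weeks: 4, 11, 18, 25 — the last one ≤ 31 is the 25th.

January 25, 2045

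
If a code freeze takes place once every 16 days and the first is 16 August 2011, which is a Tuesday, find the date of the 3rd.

The 3rd occurrence is 2 intervals after the first: 2 × 16 = 32 days after 16 August 2011.
August has 31 days — 15 days to the end of August leaves 17.
17 days into September → 17 September 2011.

17 September 2011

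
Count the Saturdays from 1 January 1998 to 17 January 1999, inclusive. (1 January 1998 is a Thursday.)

55

1 January 1998 is a Thursday; the first Saturday on or after it is 3 January 1998 (2 days later).
From 3 January 1998 to 17 January 1999: 362 + 17 = 379 days (rest of 1998, to 17 January 1999 in 1999).
379 ÷ 7 = 54 full weeks with remainder 1, so 54 more Saturdays after the first → 55.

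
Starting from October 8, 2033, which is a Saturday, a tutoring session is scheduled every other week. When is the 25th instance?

The 25th occurrence is 24 intervals after the first: 24 × 14 = 336 days after October 8, 2033.
October has 31 days — 23 days to the end of October leaves 313.
November has 30 days (283 left).
December has 31 days (252 left).
January has 31 days (221 left).
February has 28 days (193 left).
March has 31 days (162 left).
April has 30 days (132 left).
May has 31 days (101 left).
June has 30 days (71 left).
July has 31 days (40 left).
August has 31 days (9 left).
9 days into September → September 9, 2034.

September 9, 2034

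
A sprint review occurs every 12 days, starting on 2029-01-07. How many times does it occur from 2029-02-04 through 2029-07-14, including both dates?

Occurrences land 12·i days after 2029-01-07 for i = 0, 1, 2, …
2029-02-04 is 28 days after the start; 28 ÷ 12 = 2 remainder 4; since the remainder is 4, round up to i = 3. First occurrence in the window: #4 on 2029-02-12 (3×12 = 36 days in).
2029-07-14 is 188 days after the start; 188 ÷ 12 = 15 remainder 8. Last occurrence in the window: #16 on 2029-07-06.
Occurrences #4 through #16: 13 in total.

13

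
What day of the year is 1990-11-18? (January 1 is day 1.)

Days in months before November: 31 + 28 + 31 + 30 + 31 + 30 + 31 + 31 + 30 + 31 = 304.
Plus 18 days into November → day 322.

322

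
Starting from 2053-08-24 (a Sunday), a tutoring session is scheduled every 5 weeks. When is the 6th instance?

The 6th occurrence is 5 intervals after the first: 5 × 35 = 175 days after 2053-08-24.
August has 31 days — 7 days to the end of August leaves 168.
September has 30 days (138 left).
October has 31 days (107 left).
November has 30 days (77 left).
December has 31 days (46 left).
January has 31 days (15 left).
15 days into February → 2054-02-15.

2054-02-15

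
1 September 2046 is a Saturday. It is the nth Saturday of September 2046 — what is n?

Day 1 falls in week ⌈1/7⌉ of the month.
Days 1–7 hold the 1st Saturday, 8–14 the 2nd, 15–21 the 3rd, 22–28 the 4th, 29–31 the 5th.
1 is in the range for the 1st.

1st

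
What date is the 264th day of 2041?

September 21, 2041

January has 31 days (264 − 31 = 233 remain).
February has 28 days (233 − 28 = 205 remain).
March has 31 days (205 − 31 = 174 remain).
April has 30 days (174 − 30 = 144 remain).
May has 31 days (144 − 31 = 113 remain).
June has 30 days (113 − 30 = 83 remain).
July has 31 days (83 − 31 = 52 remain).
August has 31 days (52 − 31 = 21 remain).
21 into September → September 21.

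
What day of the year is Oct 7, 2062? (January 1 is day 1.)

280

Days in months before Oct: 31 + 28 + 31 + 30 + 31 + 30 + 31 + 31 + 30 = 273.
Plus 7 days into Oct → day 280.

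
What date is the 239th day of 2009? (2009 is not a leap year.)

Jan has 31 days (239 − 31 = 208 remain).
Feb has 28 days (208 − 28 = 180 remain).
Mar has 31 days (180 − 31 = 149 remain).
Apr has 30 days (149 − 30 = 119 remain).
May has 31 days (119 − 31 = 88 remain).
Jun has 30 days (88 − 30 = 58 remain).
Jul has 31 days (58 − 31 = 27 remain).
27 into Aug → Aug 27.

Aug 27, 2009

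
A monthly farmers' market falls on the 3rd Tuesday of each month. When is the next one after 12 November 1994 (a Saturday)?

November 1994 starts on a Tuesday; its first Tuesday is the 1st, so the 3rd Tuesday is the 15th — 15 November 1994.
15 November 1994 is after 12 November 1994, so that is the next one.

15 November 1994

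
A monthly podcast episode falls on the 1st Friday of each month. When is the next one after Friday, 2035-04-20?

2035-05-04

April 2035 starts on a Sunday, so its 1st Friday is 2035-04-06 (5 days in).
That is not after 2035-04-20, so look at May 2035.
May 2035 starts on a Tuesday, so its 1st Friday is 2035-05-04 (3 days in).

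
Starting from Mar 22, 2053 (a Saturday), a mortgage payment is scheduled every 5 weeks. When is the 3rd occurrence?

May 31, 2053

The 3rd occurrence is 2 intervals after the first: 2 × 35 = 70 days after Mar 22, 2053.
Mar has 31 days — 9 days to the end of Mar leaves 61.
Apr has 30 days (31 left).
31 days into May → May 31, 2053.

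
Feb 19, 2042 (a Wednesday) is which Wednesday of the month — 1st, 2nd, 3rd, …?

Day 19 falls in week ⌈19/7⌉ of the month.
Days 1–7 hold the 1st Wednesday, 8–14 the 2nd, 15–21 the 3rd, 22–28 the 4th, 29–31 the 5th.
19 is in the range for the 3rd.

3rd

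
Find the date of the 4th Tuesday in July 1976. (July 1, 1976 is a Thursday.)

1976-07-27

July 1976 begins on a Thursday, so the first Tuesday is July 6 (5 days later).
The 4th Tuesday is 3 weeks later: 6 + 21 = 27.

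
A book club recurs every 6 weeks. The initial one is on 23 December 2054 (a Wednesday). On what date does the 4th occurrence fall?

The 4th occurrence is 3 intervals after the first: 3 × 42 = 126 days after 23 December 2054.
December has 31 days — 8 days to the end of December leaves 118.
January has 31 days (87 left).
February has 28 days (59 left).
March has 31 days (28 left).
28 days into April → 28 April 2055.

28 April 2055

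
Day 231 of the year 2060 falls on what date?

Aug 18, 2060

Jan has 31 days (231 − 31 = 200 remain).
Feb has 29 days (200 − 29 = 171 remain).
Mar has 31 days (171 − 31 = 140 remain).
Apr has 30 days (140 − 30 = 110 remain).
May has 31 days (110 − 31 = 79 remain).
Jun has 30 days (79 − 30 = 49 remain).
Jul has 31 days (49 − 31 = 18 remain).
18 into Aug → Aug 18.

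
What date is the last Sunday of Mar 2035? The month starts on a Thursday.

Mar 2035 begins on a Thursday, so the first Sunday is Mar 4 (3 days later).
Mar 2035 has 31 days. Adding weeks: 4, 11, 18, 25 — the last one ≤ 31 is the 25th.

Mar 25, 2035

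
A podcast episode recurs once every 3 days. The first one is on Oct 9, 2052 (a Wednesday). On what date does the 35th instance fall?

The 35th occurrence is 34 intervals after the first: 34 × 3 = 102 days after Oct 9, 2052.
Oct has 31 days — 22 days to the end of Oct leaves 80.
Nov has 30 days (50 left).
Dec has 31 days (19 left).
19 days into Jan → Jan 19, 2053.

Jan 19, 2053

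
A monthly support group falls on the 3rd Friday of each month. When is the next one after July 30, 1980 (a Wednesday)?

August 15, 1980

July 1980 starts on a Tuesday; its first Friday is the 4th, so the 3rd Friday is the 18th — July 18, 1980.
That is not after July 30, 1980, so look at August 1980.
August 1980 starts on a Friday; its first Friday is the 1st, so the 3rd Friday is the 15th — August 15, 1980.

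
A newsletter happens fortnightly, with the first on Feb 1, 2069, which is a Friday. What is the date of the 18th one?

The 18th occurrence is 17 intervals after the first: 17 × 14 = 238 days after Feb 1, 2069.
Feb has 28 days — 27 days to the end of Feb leaves 211.
Mar has 31 days (180 left).
Apr has 30 days (150 left).
May has 31 days (119 left).
Jun has 30 days (89 left).
Jul has 31 days (58 left).
Aug has 31 days (27 left).
27 days into Sep → Sep 27, 2069.

Sep 27, 2069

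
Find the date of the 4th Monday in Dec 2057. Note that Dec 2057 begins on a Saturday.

Dec 24, 2057

Dec 2057 begins on a Saturday, so the first Monday is Dec 3 (2 days later).
The 4th Monday is 3 weeks later: 3 + 21 = 24.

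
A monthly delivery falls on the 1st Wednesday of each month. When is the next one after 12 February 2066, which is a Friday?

3 March 2066

February 2066 starts on a Monday, so its 1st Wednesday is 3 February 2066 (2 days in).
That is not after 12 February 2066, so look at March 2066.
March 2066 starts on a Monday, so its 1st Wednesday is 3 March 2066 (2 days in).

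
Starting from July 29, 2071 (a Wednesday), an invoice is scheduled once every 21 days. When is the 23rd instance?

November 2, 2072

The 23rd occurrence is 22 intervals after the first: 22 × 21 = 462 days after July 29, 2071.
July has 31 days — 2 days to the end of July leaves 460.
From end of July to end of 2071 is 153 days (307 left).
January has 31 days (276 left).
February has 29 days (247 left).
March has 31 days (216 left).
April has 30 days (186 left).
May has 31 days (155 left).
June has 30 days (125 left).
July has 31 days (94 left).
August has 31 days (63 left).
September has 30 days (33 left).
October has 31 days (2 left).
2 days into November → November 2, 2072.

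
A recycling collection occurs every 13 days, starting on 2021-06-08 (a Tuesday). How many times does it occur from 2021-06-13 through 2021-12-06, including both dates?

Occurrences land 13·i days after 2021-06-08 for i = 0, 1, 2, …
2021-06-13 is 5 days after the start; 5 ÷ 13 = 0 remainder 5; since the remainder is 5, round up to i = 1. First occurrence in the window: #2 on 2021-06-21 (1×13 = 13 days in).
2021-12-06 is 181 days after the start; 181 ÷ 13 = 13 remainder 12. Last occurrence in the window: #14 on 2021-11-24.
Occurrences #2 through #14: 13 in total.

13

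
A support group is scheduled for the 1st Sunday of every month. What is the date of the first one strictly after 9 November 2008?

7 December 2008

November 2008 starts on a Saturday, so its 1st Sunday is 2 November 2008 (1 day in).
That is not after 9 November 2008, so look at December 2008.
December 2008 starts on a Monday, so its 1st Sunday is 7 December 2008 (6 days in).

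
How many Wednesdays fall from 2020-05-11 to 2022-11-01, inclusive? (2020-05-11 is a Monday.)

129

2020-05-11 is a Monday; the first Wednesday on or after it is 2020-05-13 (2 days later).
From 2020-05-13 to 2022-11-01: 232 + 365 + 305 = 902 days (rest of 2020, 2021, to 2022-11-01 in 2022).
902 ÷ 7 = 128 full weeks with remainder 6, so 128 more Wednesdays after the first → 129.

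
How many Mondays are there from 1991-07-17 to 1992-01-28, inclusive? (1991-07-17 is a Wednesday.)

1991-07-17 is a Wednesday; the first Monday on or after it is 1991-07-22 (5 days later).
From 1991-07-22 to 1992-01-28: 9 + 31 + 30 + 31 + 30 + 31 + 28 = 190 days (rest of July, August, September, October, November, December, January).
190 ÷ 7 = 27 full weeks with remainder 1, so 27 more Mondays after the first → 28.

28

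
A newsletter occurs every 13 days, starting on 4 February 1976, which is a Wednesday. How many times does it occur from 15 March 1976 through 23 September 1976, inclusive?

Occurrences land 13·i days after 4 February 1976 for i = 0, 1, 2, …
15 March 1976 is 40 days after the start; 40 ÷ 13 = 3 remainder 1; since the remainder is 1, round up to i = 4. First occurrence in the window: #5 on 27 March 1976 (4×13 = 52 days in).
23 September 1976 is 232 days after the start; 232 ÷ 13 = 17 remainder 11. Last occurrence in the window: #18 on 12 September 1976.
Occurrences #5 through #18: 14 in total.

14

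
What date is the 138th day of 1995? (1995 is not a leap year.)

Jan has 31 days (138 − 31 = 107 remain).
Feb has 28 days (107 − 28 = 79 remain).
Mar has 31 days (79 − 31 = 48 remain).
Apr has 30 days (48 − 30 = 18 remain).
18 into May → May 18.

May 18, 1995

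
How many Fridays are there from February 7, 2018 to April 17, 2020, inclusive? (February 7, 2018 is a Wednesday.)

115

February 7, 2018 is a Wednesday; the first Friday on or after it is February 9, 2018 (2 days later).
From February 9, 2018 to April 17, 2020: 325 + 365 + 108 = 798 days (rest of 2018, 2019, to April 17, 2020 in 2020).
798 ÷ 7 = 114 full weeks with remainder 0, so 114 more Fridays after the first → 115.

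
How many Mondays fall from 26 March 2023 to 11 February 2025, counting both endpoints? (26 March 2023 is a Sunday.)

99

26 March 2023 is a Sunday; the first Monday on or after it is 27 March 2023 (1 day later).
From 27 March 2023 to 11 February 2025: 279 + 366 + 42 = 687 days (rest of 2023, 2024, to 11 February 2025 in 2025).
687 ÷ 7 = 98 full weeks with remainder 1, so 98 more Mondays after the first → 99.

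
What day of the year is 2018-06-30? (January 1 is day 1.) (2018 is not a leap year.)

Days in months before June: 31 + 28 + 31 + 30 + 31 = 151.
Plus 30 days into June → day 181.

181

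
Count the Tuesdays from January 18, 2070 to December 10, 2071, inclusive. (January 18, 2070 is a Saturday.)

99

January 18, 2070 is a Saturday; the first Tuesday on or after it is January 21, 2070 (3 days later).
From January 21, 2070 to December 10, 2071: 344 + 344 = 688 days (rest of 2070, to December 10, 2071 in 2071).
688 ÷ 7 = 98 full weeks with remainder 2, so 98 more Tuesdays after the first → 99.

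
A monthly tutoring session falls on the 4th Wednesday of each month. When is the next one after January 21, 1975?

January 22, 1975

January 1975 starts on a Wednesday; its first Wednesday is the 1st, so the 4th Wednesday is the 22nd — January 22, 1975.
January 22, 1975 is after January 21, 1975, so that is the next one.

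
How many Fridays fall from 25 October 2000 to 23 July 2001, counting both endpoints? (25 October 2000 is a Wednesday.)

39

25 October 2000 is a Wednesday; the first Friday on or after it is 27 October 2000 (2 days later).
From 27 October 2000 to 23 July 2001: 4 + 30 + 31 + 31 + 28 + 31 + 30 + 31 + 30 + 23 = 269 days (rest of October, November, December, January, February, March, April, May, June, July).
269 ÷ 7 = 38 full weeks with remainder 3, so 38 more Fridays after the first → 39.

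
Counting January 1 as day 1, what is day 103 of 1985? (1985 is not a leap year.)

April 13, 1985

January has 31 days (103 − 31 = 72 remain).
February has 28 days (72 − 28 = 44 remain).
March has 31 days (44 − 31 = 13 remain).
13 into April → April 13.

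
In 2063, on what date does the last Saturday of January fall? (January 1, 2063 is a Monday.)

27 January 2063

January 2063 begins on a Monday, so the first Saturday is January 6 (5 days later).
January 2063 has 31 days. Adding weeks: 6, 13, 20, 27 — the last one ≤ 31 is the 27th.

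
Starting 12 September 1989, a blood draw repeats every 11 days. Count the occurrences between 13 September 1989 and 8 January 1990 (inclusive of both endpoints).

10

Occurrences land 11·i days after 12 September 1989 for i = 0, 1, 2, …
13 September 1989 is 1 day after the start; 1 ÷ 11 = 0 remainder 1; since the remainder is 1, round up to i = 1. First occurrence in the window: #2 on 23 September 1989 (1×11 = 11 days in).
8 January 1990 is 118 days after the start; 118 ÷ 11 = 10 remainder 8. Last occurrence in the window: #11 on 31 December 1989.
Occurrences #2 through #11: 10 in total.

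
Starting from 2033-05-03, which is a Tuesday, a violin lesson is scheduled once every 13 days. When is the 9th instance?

2033-08-15

The 9th occurrence is 8 intervals after the first: 8 × 13 = 104 days after 2033-05-03.
May has 31 days — 28 days to the end of May leaves 76.
June has 30 days (46 left).
July has 31 days (15 left).
15 days into August → 2033-08-15.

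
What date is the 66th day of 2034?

2034-03-07

January has 31 days (66 − 31 = 35 remain).
February has 28 days (35 − 28 = 7 remain).
7 into March → March 7.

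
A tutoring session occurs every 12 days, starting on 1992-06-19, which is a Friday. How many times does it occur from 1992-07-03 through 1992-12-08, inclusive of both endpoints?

Occurrences land 12·i days after 1992-06-19 for i = 0, 1, 2, …
1992-07-03 is 14 days after the start; 14 ÷ 12 = 1 remainder 2; since the remainder is 2, round up to i = 2. First occurrence in the window: #3 on 1992-07-13 (2×12 = 24 days in).
1992-12-08 is 172 days after the start; 172 ÷ 12 = 14 remainder 4. Last occurrence in the window: #15 on 1992-12-04.
Occurrences #3 through #15: 13 in total.

13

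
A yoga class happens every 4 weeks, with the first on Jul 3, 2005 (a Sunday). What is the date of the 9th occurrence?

Feb 12, 2006

The 9th occurrence is 8 intervals after the first: 8 × 28 = 224 days after Jul 3, 2005.
Jul has 31 days — 28 days to the end of Jul leaves 196.
Aug has 31 days (165 left).
Sep has 30 days (135 left).
Oct has 31 days (104 left).
Nov has 30 days (74 left).
Dec has 31 days (43 left).
Jan has 31 days (12 left).
12 days into Feb → Feb 12, 2006.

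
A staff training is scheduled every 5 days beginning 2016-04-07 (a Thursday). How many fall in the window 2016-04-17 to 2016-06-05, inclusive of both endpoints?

Occurrences land 5·i days after 2016-04-07 for i = 0, 1, 2, …
2016-04-17 is 10 days after the start; 10 ÷ 5 = 2 remainder 0. First occurrence in the window: #3 on 2016-04-17 (2×5 = 10 days in).
2016-06-05 is 59 days after the start; 59 ÷ 5 = 11 remainder 4. Last occurrence in the window: #12 on 2016-06-01.
Occurrences #3 through #12: 10 in total.

10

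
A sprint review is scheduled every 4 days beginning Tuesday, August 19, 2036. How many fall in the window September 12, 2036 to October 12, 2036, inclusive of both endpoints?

Occurrences land 4·i days after August 19, 2036 for i = 0, 1, 2, …
September 12, 2036 is 24 days after the start; 24 ÷ 4 = 6 remainder 0. First occurrence in the window: #7 on September 12, 2036 (6×4 = 24 days in).
October 12, 2036 is 54 days after the start; 54 ÷ 4 = 13 remainder 2. Last occurrence in the window: #14 on October 10, 2036.
Occurrences #7 through #14: 8 in total.

8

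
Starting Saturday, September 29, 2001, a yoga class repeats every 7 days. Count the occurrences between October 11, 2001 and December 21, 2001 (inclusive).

Occurrences land 7·i days after September 29, 2001 for i = 0, 1, 2, …
October 11, 2001 is 12 days after the start; 12 ÷ 7 = 1 remainder 5; since the remainder is 5, round up to i = 2. First occurrence in the window: #3 on October 13, 2001 (2×7 = 14 days in).
December 21, 2001 is 83 days after the start; 83 ÷ 7 = 11 remainder 6. Last occurrence in the window: #12 on December 15, 2001.
Occurrences #3 through #12: 10 in total.

10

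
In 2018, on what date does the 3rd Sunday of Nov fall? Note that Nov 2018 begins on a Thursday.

Nov 2018 begins on a Thursday, so the first Sunday is Nov 4 (3 days later).
The 3rd Sunday is 2 weeks later: 4 + 14 = 18.

Nov 18, 2018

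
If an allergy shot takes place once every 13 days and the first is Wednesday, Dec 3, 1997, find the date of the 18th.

The 18th occurrence is 17 intervals after the first: 17 × 13 = 221 days after Dec 3, 1997.
Dec has 31 days — 28 days to the end of Dec leaves 193.
Jan has 31 days (162 left).
Feb has 28 days (134 left).
Mar has 31 days (103 left).
Apr has 30 days (73 left).
May has 31 days (42 left).
Jun has 30 days (12 left).
12 days into Jul → Jul 12, 1998.

Jul 12, 1998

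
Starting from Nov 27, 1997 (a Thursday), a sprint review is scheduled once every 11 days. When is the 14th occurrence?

The 14th occurrence is 13 intervals after the first: 13 × 11 = 143 days after Nov 27, 1997.
Nov has 30 days — 3 days to the end of Nov leaves 140.
Dec has 31 days (109 left).
Jan has 31 days (78 left).
Feb has 28 days (50 left).
Mar has 31 days (19 left).
19 days into Apr → Apr 19, 1998.

Apr 19, 1998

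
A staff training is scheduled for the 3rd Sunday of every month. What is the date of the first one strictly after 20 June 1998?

June 1998 starts on a Monday; its first Sunday is the 7th, so the 3rd Sunday is the 21st — 21 June 1998.
21 June 1998 is after 20 June 1998, so that is the next one.

21 June 1998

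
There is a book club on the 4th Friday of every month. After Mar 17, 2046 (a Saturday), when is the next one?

Mar 2046 starts on a Thursday; its first Friday is the 2nd, so the 4th Friday is the 23rd — Mar 23, 2046.
Mar 23, 2046 is after Mar 17, 2046, so that is the next one.

Mar 23, 2046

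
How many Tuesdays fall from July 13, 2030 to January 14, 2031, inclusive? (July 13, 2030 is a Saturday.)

27

July 13, 2030 is a Saturday; the first Tuesday on or after it is July 16, 2030 (3 days later).
From July 16, 2030 to January 14, 2031: 15 + 31 + 30 + 31 + 30 + 31 + 14 = 182 days (rest of July, August, September, October, November, December, January).
182 ÷ 7 = 26 full weeks with remainder 0, so 26 more Tuesdays after the first → 27.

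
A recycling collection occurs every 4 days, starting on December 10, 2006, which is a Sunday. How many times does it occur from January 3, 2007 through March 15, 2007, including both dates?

18

Occurrences land 4·i days after December 10, 2006 for i = 0, 1, 2, …
January 3, 2007 is 24 days after the start; 24 ÷ 4 = 6 remainder 0. First occurrence in the window: #7 on January 3, 2007 (6×4 = 24 days in).
March 15, 2007 is 95 days after the start; 95 ÷ 4 = 23 remainder 3. Last occurrence in the window: #24 on March 12, 2007.
Occurrences #7 through #24: 18 in total.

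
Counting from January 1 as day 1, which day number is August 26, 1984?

Days in months before August: 31 + 29 + 31 + 30 + 31 + 30 + 31 = 213.
Plus 26 days into August → day 239.

239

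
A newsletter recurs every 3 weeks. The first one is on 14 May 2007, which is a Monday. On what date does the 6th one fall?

The 6th occurrence is 5 intervals after the first: 5 × 21 = 105 days after 14 May 2007.
May has 31 days — 17 days to the end of May leaves 88.
June has 30 days (58 left).
July has 31 days (27 left).
27 days into August → 27 August 2007.

27 August 2007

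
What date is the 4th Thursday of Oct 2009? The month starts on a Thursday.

Oct 2009 begins on a Thursday, so the first Thursday is Oct 1.
The 4th Thursday is 3 weeks later: 1 + 21 = 22.

Oct 22, 2009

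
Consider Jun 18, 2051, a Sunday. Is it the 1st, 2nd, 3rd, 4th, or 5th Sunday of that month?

3rd

Day 18 falls in week ⌈18/7⌉ of the month.
Days 1–7 hold the 1st Sunday, 8–14 the 2nd, 15–21 the 3rd, 22–28 the 4th, 29–31 the 5th.
18 is in the range for the 3rd.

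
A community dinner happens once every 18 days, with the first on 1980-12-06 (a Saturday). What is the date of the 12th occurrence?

1981-06-22

The 12th occurrence is 11 intervals after the first: 11 × 18 = 198 days after 1980-12-06.
December has 31 days — 25 days to the end of December leaves 173.
January has 31 days (142 left).
February has 28 days (114 left).
March has 31 days (83 left).
April has 30 days (53 left).
May has 31 days (22 left).
22 days into June → 1981-06-22.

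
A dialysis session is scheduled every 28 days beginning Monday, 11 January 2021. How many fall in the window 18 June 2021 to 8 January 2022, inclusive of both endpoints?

Occurrences land 28·i days after 11 January 2021 for i = 0, 1, 2, …
18 June 2021 is 158 days after the start; 158 ÷ 28 = 5 remainder 18; since the remainder is 18, round up to i = 6. First occurrence in the window: #7 on 28 June 2021 (6×28 = 168 days in).
8 January 2022 is 362 days after the start; 362 ÷ 28 = 12 remainder 26. Last occurrence in the window: #13 on 13 December 2021.
Occurrences #7 through #13: 7 in total.

7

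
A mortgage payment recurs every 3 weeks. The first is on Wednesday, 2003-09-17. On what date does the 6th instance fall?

The 6th occurrence is 5 intervals after the first: 5 × 21 = 105 days after 2003-09-17.
September has 30 days — 13 days to the end of September leaves 92.
October has 31 days (61 left).
November has 30 days (31 left).
31 days into December → 2003-12-31.

2003-12-31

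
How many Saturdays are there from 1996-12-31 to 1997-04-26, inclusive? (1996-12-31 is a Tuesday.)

17

1996-12-31 is a Tuesday; the first Saturday on or after it is 1997-01-04 (4 days later).
From 1997-01-04 to 1997-04-26: 27 + 28 + 31 + 26 = 112 days (rest of January, February, March, April).
112 ÷ 7 = 16 full weeks with remainder 0, so 16 more Saturdays after the first → 17.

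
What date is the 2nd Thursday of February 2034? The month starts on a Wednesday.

2034-02-09

February 2034 begins on a Wednesday, so the first Thursday is February 2 (1 day later).
The 2nd Thursday is 1 weeks later: 2 + 7 = 9.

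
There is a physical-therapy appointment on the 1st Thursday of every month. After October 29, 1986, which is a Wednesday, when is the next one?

November 6, 1986

October 1986 starts on a Wednesday, so its 1st Thursday is October 2, 1986 (1 day in).
That is not after October 29, 1986, so look at November 1986.
November 1986 starts on a Saturday, so its 1st Thursday is November 6, 1986 (5 days in).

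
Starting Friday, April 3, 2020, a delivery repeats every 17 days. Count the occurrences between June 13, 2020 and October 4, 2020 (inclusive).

6

Occurrences land 17·i days after April 3, 2020 for i = 0, 1, 2, …
June 13, 2020 is 71 days after the start; 71 ÷ 17 = 4 remainder 3; since the remainder is 3, round up to i = 5. First occurrence in the window: #6 on June 27, 2020 (5×17 = 85 days in).
October 4, 2020 is 184 days after the start; 184 ÷ 17 = 10 remainder 14. Last occurrence in the window: #11 on September 20, 2020.
Occurrences #6 through #11: 6 in total.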